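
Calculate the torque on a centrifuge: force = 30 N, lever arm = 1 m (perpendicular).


Given: F = 30 N, r = 1 m, angle = 90 deg (perpendicular)
Using tau = F * r * sin(90)
sin(90) = 1
tau = 30 * 1 * 1
tau = 30 Nm

30 Nm


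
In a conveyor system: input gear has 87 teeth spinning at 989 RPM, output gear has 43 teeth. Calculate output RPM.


Given: N1 = 87 teeth, w1 = 989 RPM, N2 = 43 teeth
Using N1*w1 = N2*w2
w2 = N1*w1 / N2
w2 = 87*989 / 43
w2 = 86043 / 43
w2 = 2001 RPM

2001 RPM


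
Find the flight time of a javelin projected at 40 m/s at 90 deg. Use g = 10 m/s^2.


Given: v0 = 40 m/s, theta = 90 deg, g = 10 m/s^2
sin(90) = 1
Using T = 2*v0*sin(theta) / g
T = 2*40*1 / 10
T = 80 / 10
T = 8 s

8 s


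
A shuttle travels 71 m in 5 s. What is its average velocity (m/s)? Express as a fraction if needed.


Given: distance d = 71 m, time t = 5 s
Using v = d / t
v = 71 / 5
v = 71/5 m/s

71/5 m/s


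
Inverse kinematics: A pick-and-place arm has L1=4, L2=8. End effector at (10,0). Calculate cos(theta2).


Given: L1 = 4, L2 = 8, target (x, y) = (10, 0)
Using cos(theta2) = (x^2 + y^2 - L1^2 - L2^2) / (2*L1*L2)
x^2 + y^2 = 10^2 + 0 = 100
L1^2 + L2^2 = 16 + 64 = 80
Numerator = 100 - 80 = 20
Denominator = 2*4*8 = 64
cos(theta2) = 20/64 = 5/16

5/16


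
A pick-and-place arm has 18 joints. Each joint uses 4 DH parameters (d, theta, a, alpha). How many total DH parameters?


Given: 18 joints, 4 DH parameters per joint (d, theta, a, alpha)
Total DH parameters = number_of_joints * 4
Total = 18 * 4
Total = 72

72


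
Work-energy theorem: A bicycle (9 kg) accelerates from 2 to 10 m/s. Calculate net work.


Given: m = 9 kg, v0 = 2 m/s, v = 10 m/s
Using W = (1/2)*m*(v^2 - v0^2)
v^2 = 10^2 = 100
v0^2 = 2^2 = 4
v^2 - v0^2 = 100 - 4 = 96
W = (1/2)*9*96 = 432 J

432 J


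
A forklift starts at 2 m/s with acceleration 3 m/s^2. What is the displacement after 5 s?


Given: v0 = 2 m/s, a = 3 m/s^2, t = 5 s
Using s = v0*t + (1/2)*a*t^2
s = 2*5 + (1/2)*3*5^2
s = 10 + (1/2)*75
s = 10 + 75/2
s = 95/2

95/2 m


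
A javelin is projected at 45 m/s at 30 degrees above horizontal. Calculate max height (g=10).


Given: v0 = 45 m/s, theta = 30 deg, g = 10 m/s^2
sin^2(30) = 1/4
Using H = v0^2 * sin^2(theta) / (2*g)
H = 45^2 * 1/4 / (2*10)
H = 2025 * 1/4 / 20
H = 2025/4 / 20
H = 405/16 m

405/16 m


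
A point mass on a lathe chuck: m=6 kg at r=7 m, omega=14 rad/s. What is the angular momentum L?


Given: m = 6 kg, r = 7 m, omega = 14 rad/s
For a point mass: I = m*r^2
I = 6*7^2 = 6*49 = 294
L = I*omega = 294*14
L = 4116 kg*m^2/s

4116 kg*m^2/s


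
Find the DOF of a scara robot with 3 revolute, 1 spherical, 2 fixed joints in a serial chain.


Given: serial robot with 3 revolute, 1 spherical, 2 fixed joints
DOF contribution per joint type: revolute=1, prismatic=1, spherical=3, fixed=0
DOF = 3*1 + 1*3 + 2*0
DOF = 6

6


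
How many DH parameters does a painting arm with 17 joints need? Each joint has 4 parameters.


Given: 17 joints, 4 DH parameters per joint (d, theta, a, alpha)
Total DH parameters = number_of_joints * 4
Total = 17 * 4
Total = 68

68


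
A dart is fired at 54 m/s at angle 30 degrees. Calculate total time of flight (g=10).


Given: v0 = 54 m/s, theta = 30 deg, g = 10 m/s^2
sin(30) = 1/2
Using T = 2*v0*sin(theta) / g
T = 2*54*1/2 / 10
T = 54 / 10
T = 27/5 s

27/5 s


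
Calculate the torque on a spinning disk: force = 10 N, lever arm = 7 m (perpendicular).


Given: F = 10 N, r = 7 m, angle = 90 deg (perpendicular)
Using tau = F * r * sin(90)
sin(90) = 1
tau = 10 * 7 * 1
tau = 70 Nm

70 Nm


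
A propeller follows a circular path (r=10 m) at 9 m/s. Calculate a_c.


Given: v = 9 m/s, r = 10 m
Using a_c = v^2 / r
a_c = 9^2 / 10
a_c = 81 / 10
a_c = 81/10 m/s^2

81/10 m/s^2


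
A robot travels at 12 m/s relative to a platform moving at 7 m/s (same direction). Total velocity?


Given: object velocity = 12 m/s, platform velocity = 7 m/s (same direction)
Using classical velocity addition: v_total = v_object + v_platform
v_total = 12 + 7
v_total = 19 m/s

19 m/s


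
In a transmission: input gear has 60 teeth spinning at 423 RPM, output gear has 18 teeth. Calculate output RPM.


Given: N1 = 60 teeth, w1 = 423 RPM, N2 = 18 teeth
Using N1*w1 = N2*w2
w2 = N1*w1 / N2
w2 = 60*423 / 18
w2 = 25380 / 18
w2 = 1410 RPM

1410 RPM


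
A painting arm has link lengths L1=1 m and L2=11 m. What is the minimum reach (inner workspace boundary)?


Given: L1 = 1 m, L2 = 11 m
For a 2-link planar arm, min reach = |L1 - L2| (second link folded back)
Min reach = |1 - 11|
Min reach = 10 m

10 m


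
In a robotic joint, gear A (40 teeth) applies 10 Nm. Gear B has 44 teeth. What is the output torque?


Given: N1 = 40, N2 = 44, T1 = 10 Nm
Using T2/T1 = N2/N1
T2 = T1 * N2 / N1
T2 = 10 * 44 / 40
T2 = 440 / 40
T2 = 11 Nm

11 Nm


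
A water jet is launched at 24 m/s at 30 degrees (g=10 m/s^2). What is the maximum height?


Given: v0 = 24 m/s, theta = 30 deg, g = 10 m/s^2
sin^2(30) = 1/4
Using H = v0^2 * sin^2(theta) / (2*g)
H = 24^2 * 1/4 / (2*10)
H = 576 * 1/4 / 20
H = 144 / 20
H = 36/5 m

36/5 m


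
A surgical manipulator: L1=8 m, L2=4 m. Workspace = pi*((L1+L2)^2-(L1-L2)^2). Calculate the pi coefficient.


Given: L1 = 8, L2 = 4
(L1+L2)^2 = (12)^2 = 144
(L1-L2)^2 = (4)^2 = 16
Difference = 144 - 16 = 128
This equals 4*L1*L2 = 4*8*4 = 128
Workspace area = 128*pi

128


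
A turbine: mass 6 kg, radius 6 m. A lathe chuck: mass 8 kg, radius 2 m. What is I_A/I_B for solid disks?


Given: M1=6 kg, R1=6 m, M2=8 kg, R2=2 m
For a disk: I = (1/2)*M*R^2, so I_A/I_B = (M1*R1^2)/(M2*R2^2)
M1*R1^2 = 6*36 = 216
M2*R2^2 = 8*4 = 32
I_A/I_B = 216/32 = 27/4

27/4


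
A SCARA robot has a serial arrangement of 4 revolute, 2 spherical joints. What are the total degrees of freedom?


Given: serial robot with 4 revolute, 2 spherical joints
DOF contribution per joint type: revolute=1, prismatic=1, spherical=3, fixed=0
DOF = 4*1 + 2*3
DOF = 10

10


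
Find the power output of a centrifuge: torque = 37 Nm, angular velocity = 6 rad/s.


Given: tau = 37 Nm, omega = 6 rad/s
Using P = tau * omega
P = 37 * 6
P = 222 W

222 W


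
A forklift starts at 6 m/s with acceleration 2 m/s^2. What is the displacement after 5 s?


Given: v0 = 6 m/s, a = 2 m/s^2, t = 5 s
Using s = v0*t + (1/2)*a*t^2
s = 6*5 + (1/2)*2*5^2
s = 30 + (1/2)*50
s = 30 + 25
s = 55

55 m


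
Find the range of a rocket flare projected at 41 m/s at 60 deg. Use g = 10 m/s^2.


Given: v0 = 41 m/s, theta = 60 deg, g = 10 m/s^2
sin(2*60) = sin(120) = sqrt(3)/2
Using R = v0^2 * sin(2*theta) / g
R = 41^2 * (sqrt(3)/2) / 10
R = 1681 * sqrt(3) / 20
R = 1681/20*sqrt(3) m

1681/20*sqrt(3) m


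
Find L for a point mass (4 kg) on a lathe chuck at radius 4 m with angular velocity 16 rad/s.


Given: m = 4 kg, r = 4 m, omega = 16 rad/s
For a point mass: I = m*r^2
I = 4*4^2 = 4*16 = 64
L = I*omega = 64*16
L = 1024 kg*m^2/s

1024 kg*m^2/s


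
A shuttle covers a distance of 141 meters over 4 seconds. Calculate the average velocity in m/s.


Given: distance d = 141 m, time t = 4 s
Using v = d / t
v = 141 / 4
v = 141/4 m/s

141/4 m/s


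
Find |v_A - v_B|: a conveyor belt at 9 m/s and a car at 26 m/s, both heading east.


Given: v_A = 9 m/s east, v_B = 26 m/s east
Both move in the same direction; relative speed = |v_A - v_B|
|9 - 26| = |-17|
= 17 m/s

17 m/s


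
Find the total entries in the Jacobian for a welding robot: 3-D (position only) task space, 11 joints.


Given: task space dimension = 3, joints = 11
Jacobian is a 3 x 11 matrix
Total entries = rows * columns
Total = 3 * 11
Total = 33

33


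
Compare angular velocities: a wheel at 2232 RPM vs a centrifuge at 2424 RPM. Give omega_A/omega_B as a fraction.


Given: RPM_A = 2232, RPM_B = 2424
omega = 2*pi*RPM/60, so omega_A/omega_B = RPM_A / RPM_B
omega_A/omega_B = 2232 / 2424
omega_A/omega_B = 93/101

93/101


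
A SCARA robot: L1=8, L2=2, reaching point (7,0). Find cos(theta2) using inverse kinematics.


Given: L1 = 8, L2 = 2, target (x, y) = (7, 0)
Using cos(theta2) = (x^2 + y^2 - L1^2 - L2^2) / (2*L1*L2)
x^2 + y^2 = 7^2 + 0 = 49
L1^2 + L2^2 = 64 + 4 = 68
Numerator = 49 - 68 = -19
Denominator = 2*8*2 = 32
cos(theta2) = -19/32 = -19/32

-19/32


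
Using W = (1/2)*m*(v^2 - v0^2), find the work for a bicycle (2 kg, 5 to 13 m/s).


Given: m = 2 kg, v0 = 5 m/s, v = 13 m/s
Using W = (1/2)*m*(v^2 - v0^2)
v^2 = 13^2 = 169
v0^2 = 5^2 = 25
v^2 - v0^2 = 169 - 25 = 144
W = (1/2)*2*144 = 144 J

144 J


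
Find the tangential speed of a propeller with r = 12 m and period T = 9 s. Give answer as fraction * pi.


Given: radius r = 12 m, period T = 9 s
Using v = 2*pi*r / T
v = 2*pi*12 / 9
v = 24*pi / 9
v = 8/3*pi m/s

8/3*pi m/s


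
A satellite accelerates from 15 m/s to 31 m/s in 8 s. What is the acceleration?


Given: initial velocity v0 = 15 m/s, final velocity v = 31 m/s, time t = 8 s
Using a = (v - v0) / t
a = (31 - 15) / 8
a = 16 / 8
a = 2 m/s^2

2 m/s^2


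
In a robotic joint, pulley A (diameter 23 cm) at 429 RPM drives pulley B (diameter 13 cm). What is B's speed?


Given: D1 = 23 cm, w1 = 429 RPM, D2 = 13 cm
Using D1*w1 = D2*w2
w2 = D1*w1 / D2
w2 = 23*429 / 13
w2 = 9867 / 13
w2 = 759 RPM

759 RPM


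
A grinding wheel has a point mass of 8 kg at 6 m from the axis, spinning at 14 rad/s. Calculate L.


Given: m = 8 kg, r = 6 m, omega = 14 rad/s
For a point mass: I = m*r^2
I = 8*6^2 = 8*36 = 288
L = I*omega = 288*14
L = 4032 kg*m^2/s

4032 kg*m^2/s


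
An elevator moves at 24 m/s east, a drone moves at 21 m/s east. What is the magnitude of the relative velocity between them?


Given: v_A = 24 m/s east, v_B = 21 m/s east
Both move in the same direction; relative speed = |v_A - v_B|
|24 - 21| = |3|
= 3 m/s

3 m/s


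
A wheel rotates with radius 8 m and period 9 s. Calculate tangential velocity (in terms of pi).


Given: radius r = 8 m, period T = 9 s
Using v = 2*pi*r / T
v = 2*pi*8 / 9
v = 16*pi / 9
v = 16/9*pi m/s

16/9*pi m/s


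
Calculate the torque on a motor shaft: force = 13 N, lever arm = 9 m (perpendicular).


Given: F = 13 N, r = 9 m, angle = 90 deg (perpendicular)
Using tau = F * r * sin(90)
sin(90) = 1
tau = 13 * 9 * 1
tau = 117 Nm

117 Nm


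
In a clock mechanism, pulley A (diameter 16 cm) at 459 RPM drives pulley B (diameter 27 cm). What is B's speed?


Given: D1 = 16 cm, w1 = 459 RPM, D2 = 27 cm
Using D1*w1 = D2*w2
w2 = D1*w1 / D2
w2 = 16*459 / 27
w2 = 7344 / 27
w2 = 272 RPM

272 RPM


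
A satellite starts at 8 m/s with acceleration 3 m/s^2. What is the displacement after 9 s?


Given: v0 = 8 m/s, a = 3 m/s^2, t = 9 s
Using s = v0*t + (1/2)*a*t^2
s = 8*9 + (1/2)*3*9^2
s = 72 + (1/2)*243
s = 72 + 243/2
s = 387/2

387/2 m


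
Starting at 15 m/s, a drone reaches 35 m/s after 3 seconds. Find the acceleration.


Given: initial velocity v0 = 15 m/s, final velocity v = 35 m/s, time t = 3 s
Using a = (v - v0) / t
a = (35 - 15) / 3
a = 20 / 3
a = 20/3 m/s^2

20/3 m/s^2


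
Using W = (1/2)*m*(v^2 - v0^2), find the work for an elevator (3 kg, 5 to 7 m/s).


Given: m = 3 kg, v0 = 5 m/s, v = 7 m/s
Using W = (1/2)*m*(v^2 - v0^2)
v^2 = 7^2 = 49
v0^2 = 5^2 = 25
v^2 - v0^2 = 49 - 25 = 24
W = (1/2)*3*24 = 36 J

36 J


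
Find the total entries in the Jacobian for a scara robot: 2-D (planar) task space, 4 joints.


Given: task space dimension = 2, joints = 4
Jacobian is a 2 x 4 matrix
Total entries = rows * columns
Total = 2 * 4
Total = 8

8


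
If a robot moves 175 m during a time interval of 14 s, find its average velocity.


Given: distance d = 175 m, time t = 14 s
Using v = d / t
v = 175 / 14
v = 25/2 m/s

25/2 m/s


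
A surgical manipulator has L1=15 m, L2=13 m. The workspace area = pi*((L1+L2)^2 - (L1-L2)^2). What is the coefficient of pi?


Given: L1 = 15, L2 = 13
(L1+L2)^2 = (28)^2 = 784
(L1-L2)^2 = (2)^2 = 4
Difference = 784 - 4 = 780
This equals 4*L1*L2 = 4*15*13 = 780
Workspace area = 780*pi

780


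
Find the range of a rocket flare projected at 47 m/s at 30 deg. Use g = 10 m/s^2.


Given: v0 = 47 m/s, theta = 30 deg, g = 10 m/s^2
sin(2*30) = sin(60) = sqrt(3)/2
Using R = v0^2 * sin(2*theta) / g
R = 47^2 * (sqrt(3)/2) / 10
R = 2209 * sqrt(3) / 20
R = 2209/20*sqrt(3) m

2209/20*sqrt(3) m


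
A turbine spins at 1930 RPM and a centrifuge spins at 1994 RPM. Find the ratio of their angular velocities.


Given: RPM_A = 1930, RPM_B = 1994
omega = 2*pi*RPM/60, so omega_A/omega_B = RPM_A / RPM_B
omega_A/omega_B = 1930 / 1994
omega_A/omega_B = 965/997

965/997


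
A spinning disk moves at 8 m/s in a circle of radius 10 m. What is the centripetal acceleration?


Given: v = 8 m/s, r = 10 m
Using a_c = v^2 / r
a_c = 8^2 / 10
a_c = 64 / 10
a_c = 32/5 m/s^2

32/5 m/s^2


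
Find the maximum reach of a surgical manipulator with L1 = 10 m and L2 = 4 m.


Given: L1 = 10 m, L2 = 4 m
For a 2-link planar arm, max reach = L1 + L2 (fully extended)
Max reach = 10 + 4
Max reach = 14 m

14 m


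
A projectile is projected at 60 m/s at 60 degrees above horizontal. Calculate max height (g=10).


Given: v0 = 60 m/s, theta = 60 deg, g = 10 m/s^2
sin^2(60) = 3/4
Using H = v0^2 * sin^2(theta) / (2*g)
H = 60^2 * 3/4 / (2*10)
H = 3600 * 3/4 / 20
H = 2700 / 20
H = 135 m

135 m


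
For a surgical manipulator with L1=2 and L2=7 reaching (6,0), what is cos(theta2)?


Given: L1 = 2, L2 = 7, target (x, y) = (6, 0)
Using cos(theta2) = (x^2 + y^2 - L1^2 - L2^2) / (2*L1*L2)
x^2 + y^2 = 6^2 + 0 = 36
L1^2 + L2^2 = 4 + 49 = 53
Numerator = 36 - 53 = -17
Denominator = 2*2*7 = 28
cos(theta2) = -17/28 = -17/28

-17/28


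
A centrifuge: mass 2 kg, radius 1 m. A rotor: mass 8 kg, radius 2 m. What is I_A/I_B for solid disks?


Given: M1=2 kg, R1=1 m, M2=8 kg, R2=2 m
For a disk: I = (1/2)*M*R^2, so I_A/I_B = (M1*R1^2)/(M2*R2^2)
M1*R1^2 = 2*1 = 2
M2*R2^2 = 8*4 = 32
I_A/I_B = 2/32 = 1/16

1/16


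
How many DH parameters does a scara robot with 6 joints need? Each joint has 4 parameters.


Given: 6 joints, 4 DH parameters per joint (d, theta, a, alpha)
Total DH parameters = number_of_joints * 4
Total = 6 * 4
Total = 24

24


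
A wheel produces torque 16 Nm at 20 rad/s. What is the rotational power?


Given: tau = 16 Nm, omega = 20 rad/s
Using P = tau * omega
P = 16 * 20
P = 320 W

320 W


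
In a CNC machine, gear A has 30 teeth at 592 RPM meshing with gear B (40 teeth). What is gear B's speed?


Given: N1 = 30 teeth, w1 = 592 RPM, N2 = 40 teeth
Using N1*w1 = N2*w2
w2 = N1*w1 / N2
w2 = 30*592 / 40
w2 = 17760 / 40
w2 = 444 RPM

444 RPM


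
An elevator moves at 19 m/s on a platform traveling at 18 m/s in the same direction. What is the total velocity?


Given: object velocity = 19 m/s, platform velocity = 18 m/s (same direction)
Using classical velocity addition: v_total = v_object + v_platform
v_total = 19 + 18
v_total = 37 m/s

37 m/s


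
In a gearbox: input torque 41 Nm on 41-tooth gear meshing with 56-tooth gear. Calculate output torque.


Given: N1 = 41, N2 = 56, T1 = 41 Nm
Using T2/T1 = N2/N1
T2 = T1 * N2 / N1
T2 = 41 * 56 / 41
T2 = 2296 / 41
T2 = 56 Nm

56 Nm


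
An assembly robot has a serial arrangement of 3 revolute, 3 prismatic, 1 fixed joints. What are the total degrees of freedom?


Given: serial robot with 3 revolute, 3 prismatic, 1 fixed joints
DOF contribution per joint type: revolute=1, prismatic=1, spherical=3, fixed=0
DOF = 3*1 + 3*1 + 1*0
DOF = 6

6


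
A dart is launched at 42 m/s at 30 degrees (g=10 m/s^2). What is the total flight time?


Given: v0 = 42 m/s, theta = 30 deg, g = 10 m/s^2
sin(30) = 1/2
Using T = 2*v0*sin(theta) / g
T = 2*42*1/2 / 10
T = 42 / 10
T = 21/5 s

21/5 s


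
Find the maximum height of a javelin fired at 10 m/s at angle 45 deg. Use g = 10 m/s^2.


Given: v0 = 10 m/s, theta = 45 deg, g = 10 m/s^2
sin^2(45) = 1/2
Using H = v0^2 * sin^2(theta) / (2*g)
H = 10^2 * 1/2 / (2*10)
H = 100 * 1/2 / 20
H = 50 / 20
H = 5/2 m

5/2 m


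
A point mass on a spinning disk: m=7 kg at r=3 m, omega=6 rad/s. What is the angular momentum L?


Given: m = 7 kg, r = 3 m, omega = 6 rad/s
For a point mass: I = m*r^2
I = 7*3^2 = 7*9 = 63
L = I*omega = 63*6
L = 378 kg*m^2/s

378 kg*m^2/s


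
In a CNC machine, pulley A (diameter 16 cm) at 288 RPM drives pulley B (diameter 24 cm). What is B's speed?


Given: D1 = 16 cm, w1 = 288 RPM, D2 = 24 cm
Using D1*w1 = D2*w2
w2 = D1*w1 / D2
w2 = 16*288 / 24
w2 = 4608 / 24
w2 = 192 RPM

192 RPM


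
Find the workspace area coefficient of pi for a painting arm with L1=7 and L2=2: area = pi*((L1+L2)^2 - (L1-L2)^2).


Given: L1 = 7, L2 = 2
(L1+L2)^2 = (9)^2 = 81
(L1-L2)^2 = (5)^2 = 25
Difference = 81 - 25 = 56
This equals 4*L1*L2 = 4*7*2 = 56
Workspace area = 56*pi

56


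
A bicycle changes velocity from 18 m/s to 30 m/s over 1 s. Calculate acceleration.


Given: initial velocity v0 = 18 m/s, final velocity v = 30 m/s, time t = 1 s
Using a = (v - v0) / t
a = (30 - 18) / 1
a = 12 / 1
a = 12 m/s^2

12 m/s^2


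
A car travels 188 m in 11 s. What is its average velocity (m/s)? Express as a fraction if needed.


Given: distance d = 188 m, time t = 11 s
Using v = d / t
v = 188 / 11
v = 188/11 m/s

188/11 m/s


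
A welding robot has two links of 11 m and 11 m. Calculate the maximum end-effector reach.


Given: L1 = 11 m, L2 = 11 m
For a 2-link planar arm, max reach = L1 + L2 (fully extended)
Max reach = 11 + 11
Max reach = 22 m

22 m


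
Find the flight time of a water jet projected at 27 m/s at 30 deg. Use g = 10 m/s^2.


Given: v0 = 27 m/s, theta = 30 deg, g = 10 m/s^2
sin(30) = 1/2
Using T = 2*v0*sin(theta) / g
T = 2*27*1/2 / 10
T = 27 / 10
T = 27/10 s

27/10 s


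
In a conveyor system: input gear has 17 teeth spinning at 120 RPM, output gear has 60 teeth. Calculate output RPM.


Given: N1 = 17 teeth, w1 = 120 RPM, N2 = 60 teeth
Using N1*w1 = N2*w2
w2 = N1*w1 / N2
w2 = 17*120 / 60
w2 = 2040 / 60
w2 = 34 RPM

34 RPM


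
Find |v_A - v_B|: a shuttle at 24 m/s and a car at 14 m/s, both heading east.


Given: v_A = 24 m/s east, v_B = 14 m/s east
Both move in the same direction; relative speed = |v_A - v_B|
|24 - 14| = |10|
= 10 m/s

10 m/s


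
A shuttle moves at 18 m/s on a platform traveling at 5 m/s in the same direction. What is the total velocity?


Given: object velocity = 18 m/s, platform velocity = 5 m/s (same direction)
Using classical velocity addition: v_total = v_object + v_platform
v_total = 18 + 5
v_total = 23 m/s

23 m/s


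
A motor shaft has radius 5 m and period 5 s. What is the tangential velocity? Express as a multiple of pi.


Given: radius r = 5 m, period T = 5 s
Using v = 2*pi*r / T
v = 2*pi*5 / 5
v = 10*pi / 5
v = 2*pi m/s

2*pi m/s


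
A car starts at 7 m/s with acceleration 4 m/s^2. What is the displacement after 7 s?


Given: v0 = 7 m/s, a = 4 m/s^2, t = 7 s
Using s = v0*t + (1/2)*a*t^2
s = 7*7 + (1/2)*4*7^2
s = 49 + (1/2)*196
s = 49 + 98
s = 147

147 m


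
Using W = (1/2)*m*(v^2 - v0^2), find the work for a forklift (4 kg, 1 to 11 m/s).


Given: m = 4 kg, v0 = 1 m/s, v = 11 m/s
Using W = (1/2)*m*(v^2 - v0^2)
v^2 = 11^2 = 121
v0^2 = 1^2 = 1
v^2 - v0^2 = 121 - 1 = 120
W = (1/2)*4*120 = 240 J

240 J


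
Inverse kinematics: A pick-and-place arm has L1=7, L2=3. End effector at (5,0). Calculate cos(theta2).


Given: L1 = 7, L2 = 3, target (x, y) = (5, 0)
Using cos(theta2) = (x^2 + y^2 - L1^2 - L2^2) / (2*L1*L2)
x^2 + y^2 = 5^2 + 0 = 25
L1^2 + L2^2 = 49 + 9 = 58
Numerator = 25 - 58 = -33
Denominator = 2*7*3 = 42
cos(theta2) = -33/42 = -11/14

-11/14


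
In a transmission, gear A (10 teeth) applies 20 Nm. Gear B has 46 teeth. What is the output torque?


Given: N1 = 10, N2 = 46, T1 = 20 Nm
Using T2/T1 = N2/N1
T2 = T1 * N2 / N1
T2 = 20 * 46 / 10
T2 = 920 / 10
T2 = 92 Nm

92 Nm


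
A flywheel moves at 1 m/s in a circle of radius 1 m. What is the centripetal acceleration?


Given: v = 1 m/s, r = 1 m
Using a_c = v^2 / r
a_c = 1^2 / 1
a_c = 1 / 1
a_c = 1 m/s^2

1 m/s^2


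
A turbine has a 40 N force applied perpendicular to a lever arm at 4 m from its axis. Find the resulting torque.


Given: F = 40 N, r = 4 m, angle = 90 deg (perpendicular)
Using tau = F * r * sin(90)
sin(90) = 1
tau = 40 * 4 * 1
tau = 160 Nm

160 Nm


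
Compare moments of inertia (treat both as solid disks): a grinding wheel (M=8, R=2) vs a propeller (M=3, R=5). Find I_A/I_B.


Given: M1=8 kg, R1=2 m, M2=3 kg, R2=5 m
For a disk: I = (1/2)*M*R^2, so I_A/I_B = (M1*R1^2)/(M2*R2^2)
M1*R1^2 = 8*4 = 32
M2*R2^2 = 3*25 = 75
I_A/I_B = 32/75 = 32/75

32/75


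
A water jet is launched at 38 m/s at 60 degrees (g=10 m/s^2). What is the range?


Given: v0 = 38 m/s, theta = 60 deg, g = 10 m/s^2
sin(2*60) = sin(120) = sqrt(3)/2
Using R = v0^2 * sin(2*theta) / g
R = 38^2 * (sqrt(3)/2) / 10
R = 1444 * sqrt(3) / 20
R = 361/5*sqrt(3) m

361/5*sqrt(3) m


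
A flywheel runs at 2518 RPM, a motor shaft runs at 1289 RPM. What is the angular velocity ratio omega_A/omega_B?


Given: RPM_A = 2518, RPM_B = 1289
omega = 2*pi*RPM/60, so omega_A/omega_B = RPM_A / RPM_B
omega_A/omega_B = 2518 / 1289
omega_A/omega_B = 2518/1289

2518/1289


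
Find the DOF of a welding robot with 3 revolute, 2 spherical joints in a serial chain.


Given: serial robot with 3 revolute, 2 spherical joints
DOF contribution per joint type: revolute=1, prismatic=1, spherical=3, fixed=0
DOF = 3*1 + 2*3
DOF = 9

9


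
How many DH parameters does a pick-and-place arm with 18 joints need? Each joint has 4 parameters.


Given: 18 joints, 4 DH parameters per joint (d, theta, a, alpha)
Total DH parameters = number_of_joints * 4
Total = 18 * 4
Total = 72

72


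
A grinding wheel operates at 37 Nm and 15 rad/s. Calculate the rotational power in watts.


Given: tau = 37 Nm, omega = 15 rad/s
Using P = tau * omega
P = 37 * 15
P = 555 W

555 W


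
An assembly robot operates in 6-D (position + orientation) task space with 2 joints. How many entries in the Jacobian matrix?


Given: task space dimension = 6, joints = 2
Jacobian is a 6 x 2 matrix
Total entries = rows * columns
Total = 6 * 2
Total = 12

12


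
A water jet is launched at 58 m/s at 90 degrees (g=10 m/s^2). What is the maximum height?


Given: v0 = 58 m/s, theta = 90 deg, g = 10 m/s^2
sin^2(90) = 1
Using H = v0^2 * sin^2(theta) / (2*g)
H = 58^2 * 1 / (2*10)
H = 3364 * 1 / 20
H = 3364 / 20
H = 841/5 m

841/5 m


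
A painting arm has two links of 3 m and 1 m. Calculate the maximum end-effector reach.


Given: L1 = 3 m, L2 = 1 m
For a 2-link planar arm, max reach = L1 + L2 (fully extended)
Max reach = 3 + 1
Max reach = 4 m

4 m


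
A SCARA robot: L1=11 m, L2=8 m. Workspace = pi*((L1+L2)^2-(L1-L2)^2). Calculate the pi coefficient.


Given: L1 = 11, L2 = 8
(L1+L2)^2 = (19)^2 = 361
(L1-L2)^2 = (3)^2 = 9
Difference = 361 - 9 = 352
This equals 4*L1*L2 = 4*11*8 = 352
Workspace area = 352*pi

352


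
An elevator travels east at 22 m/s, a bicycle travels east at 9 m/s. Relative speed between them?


Given: v_A = 22 m/s east, v_B = 9 m/s east
Both move in the same direction; relative speed = |v_A - v_B|
|22 - 9| = |13|
= 13 m/s

13 m/s


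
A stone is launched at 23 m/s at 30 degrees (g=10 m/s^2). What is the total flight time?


Given: v0 = 23 m/s, theta = 30 deg, g = 10 m/s^2
sin(30) = 1/2
Using T = 2*v0*sin(theta) / g
T = 2*23*1/2 / 10
T = 23 / 10
T = 23/10 s

23/10 s


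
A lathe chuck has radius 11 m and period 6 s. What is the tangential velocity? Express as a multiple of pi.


Given: radius r = 11 m, period T = 6 s
Using v = 2*pi*r / T
v = 2*pi*11 / 6
v = 22*pi / 6
v = 11/3*pi m/s

11/3*pi m/s


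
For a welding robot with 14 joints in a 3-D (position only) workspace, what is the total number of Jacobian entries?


Given: task space dimension = 3, joints = 14
Jacobian is a 3 x 14 matrix
Total entries = rows * columns
Total = 3 * 14
Total = 42

42


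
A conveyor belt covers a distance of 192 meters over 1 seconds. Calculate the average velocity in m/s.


Given: distance d = 192 m, time t = 1 s
Using v = d / t
v = 192 / 1
v = 192 m/s

192 m/s


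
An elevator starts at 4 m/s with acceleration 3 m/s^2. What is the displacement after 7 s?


Given: v0 = 4 m/s, a = 3 m/s^2, t = 7 s
Using s = v0*t + (1/2)*a*t^2
s = 4*7 + (1/2)*3*7^2
s = 28 + (1/2)*147
s = 28 + 147/2
s = 203/2

203/2 m


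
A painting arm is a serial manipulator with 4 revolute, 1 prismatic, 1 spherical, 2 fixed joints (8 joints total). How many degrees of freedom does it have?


Given: serial robot with 4 revolute, 1 prismatic, 1 spherical, 2 fixed joints
DOF contribution per joint type: revolute=1, prismatic=1, spherical=3, fixed=0
DOF = 4*1 + 1*1 + 1*3 + 2*0
DOF = 8

8


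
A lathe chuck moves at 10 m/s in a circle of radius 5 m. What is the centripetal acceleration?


Given: v = 10 m/s, r = 5 m
Using a_c = v^2 / r
a_c = 10^2 / 5
a_c = 100 / 5
a_c = 20 m/s^2

20 m/s^2


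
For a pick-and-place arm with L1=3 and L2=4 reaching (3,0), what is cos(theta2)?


Given: L1 = 3, L2 = 4, target (x, y) = (3, 0)
Using cos(theta2) = (x^2 + y^2 - L1^2 - L2^2) / (2*L1*L2)
x^2 + y^2 = 3^2 + 0 = 9
L1^2 + L2^2 = 9 + 16 = 25
Numerator = 9 - 25 = -16
Denominator = 2*3*4 = 24
cos(theta2) = -16/24 = -2/3

-2/3


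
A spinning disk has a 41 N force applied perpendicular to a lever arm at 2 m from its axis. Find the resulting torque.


Given: F = 41 N, r = 2 m, angle = 90 deg (perpendicular)
Using tau = F * r * sin(90)
sin(90) = 1
tau = 41 * 2 * 1
tau = 82 Nm

82 Nm


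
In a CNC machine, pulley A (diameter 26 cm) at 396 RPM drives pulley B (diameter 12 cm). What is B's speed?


Given: D1 = 26 cm, w1 = 396 RPM, D2 = 12 cm
Using D1*w1 = D2*w2
w2 = D1*w1 / D2
w2 = 26*396 / 12
w2 = 10296 / 12
w2 = 858 RPM

858 RPM


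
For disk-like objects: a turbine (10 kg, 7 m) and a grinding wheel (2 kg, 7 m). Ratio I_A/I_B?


Given: M1=10 kg, R1=7 m, M2=2 kg, R2=7 m
For a disk: I = (1/2)*M*R^2, so I_A/I_B = (M1*R1^2)/(M2*R2^2)
M1*R1^2 = 10*49 = 490
M2*R2^2 = 2*49 = 98
I_A/I_B = 490/98 = 5

5


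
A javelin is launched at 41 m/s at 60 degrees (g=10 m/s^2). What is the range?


Given: v0 = 41 m/s, theta = 60 deg, g = 10 m/s^2
sin(2*60) = sin(120) = sqrt(3)/2
Using R = v0^2 * sin(2*theta) / g
R = 41^2 * (sqrt(3)/2) / 10
R = 1681 * sqrt(3) / 20
R = 1681/20*sqrt(3) m

1681/20*sqrt(3) m


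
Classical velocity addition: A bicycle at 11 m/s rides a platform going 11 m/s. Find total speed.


Given: object velocity = 11 m/s, platform velocity = 11 m/s (same direction)
Using classical velocity addition: v_total = v_object + v_platform
v_total = 11 + 11
v_total = 22 m/s

22 m/s


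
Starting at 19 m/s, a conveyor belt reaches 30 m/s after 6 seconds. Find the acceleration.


Given: initial velocity v0 = 19 m/s, final velocity v = 30 m/s, time t = 6 s
Using a = (v - v0) / t
a = (30 - 19) / 6
a = 11 / 6
a = 11/6 m/s^2

11/6 m/s^2


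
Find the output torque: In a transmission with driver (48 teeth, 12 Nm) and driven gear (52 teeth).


Given: N1 = 48, N2 = 52, T1 = 12 Nm
Using T2/T1 = N2/N1
T2 = T1 * N2 / N1
T2 = 12 * 52 / 48
T2 = 624 / 48
T2 = 13 Nm

13 Nm


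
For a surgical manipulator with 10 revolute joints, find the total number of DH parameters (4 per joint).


Given: 10 joints, 4 DH parameters per joint (d, theta, a, alpha)
Total DH parameters = number_of_joints * 4
Total = 10 * 4
Total = 40

40


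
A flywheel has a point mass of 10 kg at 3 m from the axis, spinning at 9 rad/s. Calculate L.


Given: m = 10 kg, r = 3 m, omega = 9 rad/s
For a point mass: I = m*r^2
I = 10*3^2 = 10*9 = 90
L = I*omega = 90*9
L = 810 kg*m^2/s

810 kg*m^2/s


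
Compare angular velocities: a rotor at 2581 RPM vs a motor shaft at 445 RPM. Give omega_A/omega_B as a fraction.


Given: RPM_A = 2581, RPM_B = 445
omega = 2*pi*RPM/60, so omega_A/omega_B = RPM_A / RPM_B
omega_A/omega_B = 2581 / 445
omega_A/omega_B = 29/5

29/5


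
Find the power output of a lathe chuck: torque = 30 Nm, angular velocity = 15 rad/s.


Given: tau = 30 Nm, omega = 15 rad/s
Using P = tau * omega
P = 30 * 15
P = 450 W

450 W


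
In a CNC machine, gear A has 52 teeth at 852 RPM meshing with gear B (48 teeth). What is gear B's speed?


Given: N1 = 52 teeth, w1 = 852 RPM, N2 = 48 teeth
Using N1*w1 = N2*w2
w2 = N1*w1 / N2
w2 = 52*852 / 48
w2 = 44304 / 48
w2 = 923 RPM

923 RPM


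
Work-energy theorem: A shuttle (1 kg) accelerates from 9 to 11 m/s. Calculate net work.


Given: m = 1 kg, v0 = 9 m/s, v = 11 m/s
Using W = (1/2)*m*(v^2 - v0^2)
v^2 = 11^2 = 121
v0^2 = 9^2 = 81
v^2 - v0^2 = 121 - 81 = 40
W = (1/2)*1*40 = 20 J

20 J


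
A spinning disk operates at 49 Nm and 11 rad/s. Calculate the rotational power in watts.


Given: tau = 49 Nm, omega = 11 rad/s
Using P = tau * omega
P = 49 * 11
P = 539 W

539 W


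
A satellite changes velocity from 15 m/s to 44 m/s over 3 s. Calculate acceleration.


Given: initial velocity v0 = 15 m/s, final velocity v = 44 m/s, time t = 3 s
Using a = (v - v0) / t
a = (44 - 15) / 3
a = 29 / 3
a = 29/3 m/s^2

29/3 m/s^2


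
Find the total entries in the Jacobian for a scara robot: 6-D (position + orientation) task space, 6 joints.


Given: task space dimension = 6, joints = 6
Jacobian is a 6 x 6 matrix
Total entries = rows * columns
Total = 6 * 6
Total = 36

36


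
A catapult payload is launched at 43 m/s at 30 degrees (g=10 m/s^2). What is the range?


Given: v0 = 43 m/s, theta = 30 deg, g = 10 m/s^2
sin(2*30) = sin(60) = sqrt(3)/2
Using R = v0^2 * sin(2*theta) / g
R = 43^2 * (sqrt(3)/2) / 10
R = 1849 * sqrt(3) / 20
R = 1849/20*sqrt(3) m

1849/20*sqrt(3) m


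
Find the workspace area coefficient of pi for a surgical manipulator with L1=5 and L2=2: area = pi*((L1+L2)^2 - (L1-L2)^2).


Given: L1 = 5, L2 = 2
(L1+L2)^2 = (7)^2 = 49
(L1-L2)^2 = (3)^2 = 9
Difference = 49 - 9 = 40
This equals 4*L1*L2 = 4*5*2 = 40
Workspace area = 40*pi

40


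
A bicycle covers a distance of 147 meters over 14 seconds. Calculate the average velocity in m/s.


Given: distance d = 147 m, time t = 14 s
Using v = d / t
v = 147 / 14
v = 21/2 m/s

21/2 m/s


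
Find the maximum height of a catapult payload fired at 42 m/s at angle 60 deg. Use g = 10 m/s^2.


Given: v0 = 42 m/s, theta = 60 deg, g = 10 m/s^2
sin^2(60) = 3/4
Using H = v0^2 * sin^2(theta) / (2*g)
H = 42^2 * 3/4 / (2*10)
H = 1764 * 3/4 / 20
H = 1323 / 20
H = 1323/20 m

1323/20 m


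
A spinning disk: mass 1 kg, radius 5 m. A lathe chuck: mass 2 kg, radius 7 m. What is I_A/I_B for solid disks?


Given: M1=1 kg, R1=5 m, M2=2 kg, R2=7 m
For a disk: I = (1/2)*M*R^2, so I_A/I_B = (M1*R1^2)/(M2*R2^2)
M1*R1^2 = 1*25 = 25
M2*R2^2 = 2*49 = 98
I_A/I_B = 25/98 = 25/98

25/98


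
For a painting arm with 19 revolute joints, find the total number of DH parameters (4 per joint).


Given: 19 joints, 4 DH parameters per joint (d, theta, a, alpha)
Total DH parameters = number_of_joints * 4
Total = 19 * 4
Total = 76

76


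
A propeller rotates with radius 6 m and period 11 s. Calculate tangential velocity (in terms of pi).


Given: radius r = 6 m, period T = 11 s
Using v = 2*pi*r / T
v = 2*pi*6 / 11
v = 12*pi / 11
v = 12/11*pi m/s

12/11*pi m/s


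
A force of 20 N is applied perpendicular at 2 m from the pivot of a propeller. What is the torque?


Given: F = 20 N, r = 2 m, angle = 90 deg (perpendicular)
Using tau = F * r * sin(90)
sin(90) = 1
tau = 20 * 2 * 1
tau = 40 Nm

40 Nm


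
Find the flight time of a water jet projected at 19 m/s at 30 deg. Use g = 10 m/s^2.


Given: v0 = 19 m/s, theta = 30 deg, g = 10 m/s^2
sin(30) = 1/2
Using T = 2*v0*sin(theta) / g
T = 2*19*1/2 / 10
T = 19 / 10
T = 19/10 s

19/10 s


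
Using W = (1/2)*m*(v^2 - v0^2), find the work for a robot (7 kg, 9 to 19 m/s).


Given: m = 7 kg, v0 = 9 m/s, v = 19 m/s
Using W = (1/2)*m*(v^2 - v0^2)
v^2 = 19^2 = 361
v0^2 = 9^2 = 81
v^2 - v0^2 = 361 - 81 = 280
W = (1/2)*7*280 = 980 J

980 J


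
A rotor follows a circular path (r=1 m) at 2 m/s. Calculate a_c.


Given: v = 2 m/s, r = 1 m
Using a_c = v^2 / r
a_c = 2^2 / 1
a_c = 4 / 1
a_c = 4 m/s^2

4 m/s^2


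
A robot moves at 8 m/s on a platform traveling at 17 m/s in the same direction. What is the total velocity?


Given: object velocity = 8 m/s, platform velocity = 17 m/s (same direction)
Using classical velocity addition: v_total = v_object + v_platform
v_total = 8 + 17
v_total = 25 m/s

25 m/s


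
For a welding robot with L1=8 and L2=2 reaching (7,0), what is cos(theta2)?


Given: L1 = 8, L2 = 2, target (x, y) = (7, 0)
Using cos(theta2) = (x^2 + y^2 - L1^2 - L2^2) / (2*L1*L2)
x^2 + y^2 = 7^2 + 0 = 49
L1^2 + L2^2 = 64 + 4 = 68
Numerator = 49 - 68 = -19
Denominator = 2*8*2 = 32
cos(theta2) = -19/32 = -19/32

-19/32


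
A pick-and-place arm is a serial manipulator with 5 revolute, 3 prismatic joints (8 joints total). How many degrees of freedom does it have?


Given: serial robot with 5 revolute, 3 prismatic joints
DOF contribution per joint type: revolute=1, prismatic=1, spherical=3, fixed=0
DOF = 5*1 + 3*1
DOF = 8

8


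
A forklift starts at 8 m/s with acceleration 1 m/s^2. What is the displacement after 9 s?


Given: v0 = 8 m/s, a = 1 m/s^2, t = 9 s
Using s = v0*t + (1/2)*a*t^2
s = 8*9 + (1/2)*1*9^2
s = 72 + (1/2)*81
s = 72 + 81/2
s = 225/2

225/2 m


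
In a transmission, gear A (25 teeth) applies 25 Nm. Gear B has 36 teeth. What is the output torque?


Given: N1 = 25, N2 = 36, T1 = 25 Nm
Using T2/T1 = N2/N1
T2 = T1 * N2 / N1
T2 = 25 * 36 / 25
T2 = 900 / 25
T2 = 36 Nm

36 Nm


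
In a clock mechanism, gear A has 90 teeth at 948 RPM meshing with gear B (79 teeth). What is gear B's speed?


Given: N1 = 90 teeth, w1 = 948 RPM, N2 = 79 teeth
Using N1*w1 = N2*w2
w2 = N1*w1 / N2
w2 = 90*948 / 79
w2 = 85320 / 79
w2 = 1080 RPM

1080 RPM


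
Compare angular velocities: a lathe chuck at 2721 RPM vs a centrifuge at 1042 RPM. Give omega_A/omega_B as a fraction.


Given: RPM_A = 2721, RPM_B = 1042
omega = 2*pi*RPM/60, so omega_A/omega_B = RPM_A / RPM_B
omega_A/omega_B = 2721 / 1042
omega_A/omega_B = 2721/1042

2721/1042


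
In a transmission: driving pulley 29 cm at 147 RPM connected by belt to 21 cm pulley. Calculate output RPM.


Given: D1 = 29 cm, w1 = 147 RPM, D2 = 21 cm
Using D1*w1 = D2*w2
w2 = D1*w1 / D2
w2 = 29*147 / 21
w2 = 4263 / 21
w2 = 203 RPM

203 RPM


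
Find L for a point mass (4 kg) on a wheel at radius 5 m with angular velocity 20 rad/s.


Given: m = 4 kg, r = 5 m, omega = 20 rad/s
For a point mass: I = m*r^2
I = 4*5^2 = 4*25 = 100
L = I*omega = 100*20
L = 2000 kg*m^2/s

2000 kg*m^2/s


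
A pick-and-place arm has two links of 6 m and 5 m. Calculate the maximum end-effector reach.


Given: L1 = 6 m, L2 = 5 m
For a 2-link planar arm, max reach = L1 + L2 (fully extended)
Max reach = 6 + 5
Max reach = 11 m

11 m


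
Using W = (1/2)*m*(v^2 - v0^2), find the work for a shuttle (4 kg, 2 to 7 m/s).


Given: m = 4 kg, v0 = 2 m/s, v = 7 m/s
Using W = (1/2)*m*(v^2 - v0^2)
v^2 = 7^2 = 49
v0^2 = 2^2 = 4
v^2 - v0^2 = 49 - 4 = 45
W = (1/2)*4*45 = 90 J

90 J


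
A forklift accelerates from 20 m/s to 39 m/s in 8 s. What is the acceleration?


Given: initial velocity v0 = 20 m/s, final velocity v = 39 m/s, time t = 8 s
Using a = (v - v0) / t
a = (39 - 20) / 8
a = 19 / 8
a = 19/8 m/s^2

19/8 m/s^2


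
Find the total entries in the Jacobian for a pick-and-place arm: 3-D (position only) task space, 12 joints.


Given: task space dimension = 3, joints = 12
Jacobian is a 3 x 12 matrix
Total entries = rows * columns
Total = 3 * 12
Total = 36

36


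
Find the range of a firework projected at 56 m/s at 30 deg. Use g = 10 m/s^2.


Given: v0 = 56 m/s, theta = 30 deg, g = 10 m/s^2
sin(2*30) = sin(60) = sqrt(3)/2
Using R = v0^2 * sin(2*theta) / g
R = 56^2 * (sqrt(3)/2) / 10
R = 3136 * sqrt(3) / 20
R = 784/5*sqrt(3) m

784/5*sqrt(3) m


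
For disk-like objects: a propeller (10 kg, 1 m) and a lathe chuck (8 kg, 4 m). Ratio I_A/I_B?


Given: M1=10 kg, R1=1 m, M2=8 kg, R2=4 m
For a disk: I = (1/2)*M*R^2, so I_A/I_B = (M1*R1^2)/(M2*R2^2)
M1*R1^2 = 10*1 = 10
M2*R2^2 = 8*16 = 128
I_A/I_B = 10/128 = 5/64

5/64


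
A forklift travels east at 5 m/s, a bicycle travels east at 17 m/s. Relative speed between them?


Given: v_A = 5 m/s east, v_B = 17 m/s east
Both move in the same direction; relative speed = |v_A - v_B|
|5 - 17| = |-12|
= 12 m/s

12 m/s


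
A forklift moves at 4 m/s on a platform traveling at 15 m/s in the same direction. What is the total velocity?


Given: object velocity = 4 m/s, platform velocity = 15 m/s (same direction)
Using classical velocity addition: v_total = v_object + v_platform
v_total = 4 + 15
v_total = 19 m/s

19 m/s


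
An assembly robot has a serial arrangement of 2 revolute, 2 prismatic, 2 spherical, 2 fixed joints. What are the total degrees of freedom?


Given: serial robot with 2 revolute, 2 prismatic, 2 spherical, 2 fixed joints
DOF contribution per joint type: revolute=1, prismatic=1, spherical=3, fixed=0
DOF = 2*1 + 2*1 + 2*3 + 2*0
DOF = 10

10


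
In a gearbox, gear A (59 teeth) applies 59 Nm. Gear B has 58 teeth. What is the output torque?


Given: N1 = 59, N2 = 58, T1 = 59 Nm
Using T2/T1 = N2/N1
T2 = T1 * N2 / N1
T2 = 59 * 58 / 59
T2 = 3422 / 59
T2 = 58 Nm

58 Nm


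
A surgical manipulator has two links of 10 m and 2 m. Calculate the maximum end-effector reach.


Given: L1 = 10 m, L2 = 2 m
For a 2-link planar arm, max reach = L1 + L2 (fully extended)
Max reach = 10 + 2
Max reach = 12 m

12 m


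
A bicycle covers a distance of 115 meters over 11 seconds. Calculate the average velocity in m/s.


Given: distance d = 115 m, time t = 11 s
Using v = d / t
v = 115 / 11
v = 115/11 m/s

115/11 m/s


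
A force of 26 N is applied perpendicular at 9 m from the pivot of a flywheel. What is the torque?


Given: F = 26 N, r = 9 m, angle = 90 deg (perpendicular)
Using tau = F * r * sin(90)
sin(90) = 1
tau = 26 * 9 * 1
tau = 234 Nm

234 Nm


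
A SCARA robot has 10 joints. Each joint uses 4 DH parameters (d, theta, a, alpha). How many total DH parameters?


Given: 10 joints, 4 DH parameters per joint (d, theta, a, alpha)
Total DH parameters = number_of_joints * 4
Total = 10 * 4
Total = 40

40


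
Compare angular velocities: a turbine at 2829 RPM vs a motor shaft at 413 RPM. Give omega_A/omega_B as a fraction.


Given: RPM_A = 2829, RPM_B = 413
omega = 2*pi*RPM/60, so omega_A/omega_B = RPM_A / RPM_B
omega_A/omega_B = 2829 / 413
omega_A/omega_B = 2829/413

2829/413


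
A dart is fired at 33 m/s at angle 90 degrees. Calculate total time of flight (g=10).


Given: v0 = 33 m/s, theta = 90 deg, g = 10 m/s^2
sin(90) = 1
Using T = 2*v0*sin(theta) / g
T = 2*33*1 / 10
T = 66 / 10
T = 33/5 s

33/5 s


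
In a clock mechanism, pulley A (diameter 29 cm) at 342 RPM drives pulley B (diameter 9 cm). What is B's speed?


Given: D1 = 29 cm, w1 = 342 RPM, D2 = 9 cm
Using D1*w1 = D2*w2
w2 = D1*w1 / D2
w2 = 29*342 / 9
w2 = 9918 / 9
w2 = 1102 RPM

1102 RPM


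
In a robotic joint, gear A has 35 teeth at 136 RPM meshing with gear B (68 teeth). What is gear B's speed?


Given: N1 = 35 teeth, w1 = 136 RPM, N2 = 68 teeth
Using N1*w1 = N2*w2
w2 = N1*w1 / N2
w2 = 35*136 / 68
w2 = 4760 / 68
w2 = 70 RPM

70 RPM


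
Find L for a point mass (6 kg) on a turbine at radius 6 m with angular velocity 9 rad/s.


Given: m = 6 kg, r = 6 m, omega = 9 rad/s
For a point mass: I = m*r^2
I = 6*6^2 = 6*36 = 216
L = I*omega = 216*9
L = 1944 kg*m^2/s

1944 kg*m^2/s


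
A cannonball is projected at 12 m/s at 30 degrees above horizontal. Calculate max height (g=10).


Given: v0 = 12 m/s, theta = 30 deg, g = 10 m/s^2
sin^2(30) = 1/4
Using H = v0^2 * sin^2(theta) / (2*g)
H = 12^2 * 1/4 / (2*10)
H = 144 * 1/4 / 20
H = 36 / 20
H = 9/5 m

9/5 m
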